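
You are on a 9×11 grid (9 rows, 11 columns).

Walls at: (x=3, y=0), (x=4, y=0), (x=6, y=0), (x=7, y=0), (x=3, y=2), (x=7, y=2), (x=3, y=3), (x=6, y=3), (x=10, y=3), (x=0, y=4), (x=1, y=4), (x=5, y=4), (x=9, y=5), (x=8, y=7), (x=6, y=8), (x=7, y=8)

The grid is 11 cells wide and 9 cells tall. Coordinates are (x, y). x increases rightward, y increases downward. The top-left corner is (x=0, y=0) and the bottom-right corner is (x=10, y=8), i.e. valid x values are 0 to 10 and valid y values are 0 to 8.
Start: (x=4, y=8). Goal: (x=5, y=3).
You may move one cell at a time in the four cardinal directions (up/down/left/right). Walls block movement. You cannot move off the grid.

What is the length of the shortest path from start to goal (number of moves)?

Answer: Shortest path length: 6

Derivation:
BFS from (x=4, y=8) until reaching (x=5, y=3):
  Distance 0: (x=4, y=8)
  Distance 1: (x=4, y=7), (x=3, y=8), (x=5, y=8)
  Distance 2: (x=4, y=6), (x=3, y=7), (x=5, y=7), (x=2, y=8)
  Distance 3: (x=4, y=5), (x=3, y=6), (x=5, y=6), (x=2, y=7), (x=6, y=7), (x=1, y=8)
  Distance 4: (x=4, y=4), (x=3, y=5), (x=5, y=5), (x=2, y=6), (x=6, y=6), (x=1, y=7), (x=7, y=7), (x=0, y=8)
  Distance 5: (x=4, y=3), (x=3, y=4), (x=2, y=5), (x=6, y=5), (x=1, y=6), (x=7, y=6), (x=0, y=7)
  Distance 6: (x=4, y=2), (x=5, y=3), (x=2, y=4), (x=6, y=4), (x=1, y=5), (x=7, y=5), (x=0, y=6), (x=8, y=6)  <- goal reached here
One shortest path (6 moves): (x=4, y=8) -> (x=4, y=7) -> (x=4, y=6) -> (x=4, y=5) -> (x=4, y=4) -> (x=4, y=3) -> (x=5, y=3)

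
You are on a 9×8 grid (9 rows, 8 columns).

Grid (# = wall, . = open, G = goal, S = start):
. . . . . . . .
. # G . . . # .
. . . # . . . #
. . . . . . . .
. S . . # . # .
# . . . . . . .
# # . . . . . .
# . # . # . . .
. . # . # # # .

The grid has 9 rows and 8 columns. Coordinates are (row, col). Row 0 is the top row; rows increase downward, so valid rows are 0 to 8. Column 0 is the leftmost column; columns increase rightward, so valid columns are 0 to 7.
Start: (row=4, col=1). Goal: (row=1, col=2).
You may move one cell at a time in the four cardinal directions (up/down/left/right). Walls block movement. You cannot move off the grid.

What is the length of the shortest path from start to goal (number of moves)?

Answer: Shortest path length: 4

Derivation:
BFS from (row=4, col=1) until reaching (row=1, col=2):
  Distance 0: (row=4, col=1)
  Distance 1: (row=3, col=1), (row=4, col=0), (row=4, col=2), (row=5, col=1)
  Distance 2: (row=2, col=1), (row=3, col=0), (row=3, col=2), (row=4, col=3), (row=5, col=2)
  Distance 3: (row=2, col=0), (row=2, col=2), (row=3, col=3), (row=5, col=3), (row=6, col=2)
  Distance 4: (row=1, col=0), (row=1, col=2), (row=3, col=4), (row=5, col=4), (row=6, col=3)  <- goal reached here
One shortest path (4 moves): (row=4, col=1) -> (row=4, col=2) -> (row=3, col=2) -> (row=2, col=2) -> (row=1, col=2)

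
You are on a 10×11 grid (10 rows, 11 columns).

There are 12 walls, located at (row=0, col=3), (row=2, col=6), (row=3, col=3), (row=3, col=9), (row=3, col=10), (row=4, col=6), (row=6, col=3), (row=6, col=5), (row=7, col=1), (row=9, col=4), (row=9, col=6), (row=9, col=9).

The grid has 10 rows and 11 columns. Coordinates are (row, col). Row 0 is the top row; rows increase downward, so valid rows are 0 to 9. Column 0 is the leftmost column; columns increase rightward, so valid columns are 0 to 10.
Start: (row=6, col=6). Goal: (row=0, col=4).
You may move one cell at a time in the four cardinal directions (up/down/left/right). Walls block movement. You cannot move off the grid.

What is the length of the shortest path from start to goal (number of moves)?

Answer: Shortest path length: 8

Derivation:
BFS from (row=6, col=6) until reaching (row=0, col=4):
  Distance 0: (row=6, col=6)
  Distance 1: (row=5, col=6), (row=6, col=7), (row=7, col=6)
  Distance 2: (row=5, col=5), (row=5, col=7), (row=6, col=8), (row=7, col=5), (row=7, col=7), (row=8, col=6)
  Distance 3: (row=4, col=5), (row=4, col=7), (row=5, col=4), (row=5, col=8), (row=6, col=9), (row=7, col=4), (row=7, col=8), (row=8, col=5), (row=8, col=7)
  Distance 4: (row=3, col=5), (row=3, col=7), (row=4, col=4), (row=4, col=8), (row=5, col=3), (row=5, col=9), (row=6, col=4), (row=6, col=10), (row=7, col=3), (row=7, col=9), (row=8, col=4), (row=8, col=8), (row=9, col=5), (row=9, col=7)
  Distance 5: (row=2, col=5), (row=2, col=7), (row=3, col=4), (row=3, col=6), (row=3, col=8), (row=4, col=3), (row=4, col=9), (row=5, col=2), (row=5, col=10), (row=7, col=2), (row=7, col=10), (row=8, col=3), (row=8, col=9), (row=9, col=8)
  Distance 6: (row=1, col=5), (row=1, col=7), (row=2, col=4), (row=2, col=8), (row=4, col=2), (row=4, col=10), (row=5, col=1), (row=6, col=2), (row=8, col=2), (row=8, col=10), (row=9, col=3)
  Distance 7: (row=0, col=5), (row=0, col=7), (row=1, col=4), (row=1, col=6), (row=1, col=8), (row=2, col=3), (row=2, col=9), (row=3, col=2), (row=4, col=1), (row=5, col=0), (row=6, col=1), (row=8, col=1), (row=9, col=2), (row=9, col=10)
  Distance 8: (row=0, col=4), (row=0, col=6), (row=0, col=8), (row=1, col=3), (row=1, col=9), (row=2, col=2), (row=2, col=10), (row=3, col=1), (row=4, col=0), (row=6, col=0), (row=8, col=0), (row=9, col=1)  <- goal reached here
One shortest path (8 moves): (row=6, col=6) -> (row=5, col=6) -> (row=5, col=5) -> (row=5, col=4) -> (row=4, col=4) -> (row=3, col=4) -> (row=2, col=4) -> (row=1, col=4) -> (row=0, col=4)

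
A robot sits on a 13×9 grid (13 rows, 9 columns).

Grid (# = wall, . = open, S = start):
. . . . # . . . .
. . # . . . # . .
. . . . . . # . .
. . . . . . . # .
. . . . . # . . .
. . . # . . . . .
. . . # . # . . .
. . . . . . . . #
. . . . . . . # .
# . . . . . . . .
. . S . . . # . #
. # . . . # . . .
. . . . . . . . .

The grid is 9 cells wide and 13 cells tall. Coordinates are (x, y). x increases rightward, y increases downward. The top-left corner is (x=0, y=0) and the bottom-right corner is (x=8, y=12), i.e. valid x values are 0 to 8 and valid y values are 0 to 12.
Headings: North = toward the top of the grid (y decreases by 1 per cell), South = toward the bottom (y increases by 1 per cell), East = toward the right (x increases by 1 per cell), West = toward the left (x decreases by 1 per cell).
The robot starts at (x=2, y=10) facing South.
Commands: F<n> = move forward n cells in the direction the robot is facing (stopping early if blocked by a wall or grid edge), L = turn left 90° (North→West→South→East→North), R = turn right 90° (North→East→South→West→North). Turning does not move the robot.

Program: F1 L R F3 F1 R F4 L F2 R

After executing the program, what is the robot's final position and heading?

Answer: Final position: (x=0, y=12), facing West

Derivation:
Start: (x=2, y=10), facing South
  F1: move forward 1, now at (x=2, y=11)
  L: turn left, now facing East
  R: turn right, now facing South
  F3: move forward 1/3 (blocked), now at (x=2, y=12)
  F1: move forward 0/1 (blocked), now at (x=2, y=12)
  R: turn right, now facing West
  F4: move forward 2/4 (blocked), now at (x=0, y=12)
  L: turn left, now facing South
  F2: move forward 0/2 (blocked), now at (x=0, y=12)
  R: turn right, now facing West
Final: (x=0, y=12), facing West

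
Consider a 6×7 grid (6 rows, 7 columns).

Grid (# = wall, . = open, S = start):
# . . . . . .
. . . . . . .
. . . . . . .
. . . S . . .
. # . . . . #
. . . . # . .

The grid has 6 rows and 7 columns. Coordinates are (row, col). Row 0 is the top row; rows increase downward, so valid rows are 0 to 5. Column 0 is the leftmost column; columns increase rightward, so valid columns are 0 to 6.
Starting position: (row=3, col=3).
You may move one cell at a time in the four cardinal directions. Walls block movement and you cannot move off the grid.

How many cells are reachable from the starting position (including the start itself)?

BFS flood-fill from (row=3, col=3):
  Distance 0: (row=3, col=3)
  Distance 1: (row=2, col=3), (row=3, col=2), (row=3, col=4), (row=4, col=3)
  Distance 2: (row=1, col=3), (row=2, col=2), (row=2, col=4), (row=3, col=1), (row=3, col=5), (row=4, col=2), (row=4, col=4), (row=5, col=3)
  Distance 3: (row=0, col=3), (row=1, col=2), (row=1, col=4), (row=2, col=1), (row=2, col=5), (row=3, col=0), (row=3, col=6), (row=4, col=5), (row=5, col=2)
  Distance 4: (row=0, col=2), (row=0, col=4), (row=1, col=1), (row=1, col=5), (row=2, col=0), (row=2, col=6), (row=4, col=0), (row=5, col=1), (row=5, col=5)
  Distance 5: (row=0, col=1), (row=0, col=5), (row=1, col=0), (row=1, col=6), (row=5, col=0), (row=5, col=6)
  Distance 6: (row=0, col=6)
Total reachable: 38 (grid has 38 open cells total)

Answer: Reachable cells: 38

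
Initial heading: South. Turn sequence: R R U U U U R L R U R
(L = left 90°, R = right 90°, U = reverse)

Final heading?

Answer: Final heading: North

Derivation:
Start: South
  R (right (90° clockwise)) -> West
  R (right (90° clockwise)) -> North
  U (U-turn (180°)) -> South
  U (U-turn (180°)) -> North
  U (U-turn (180°)) -> South
  U (U-turn (180°)) -> North
  R (right (90° clockwise)) -> East
  L (left (90° counter-clockwise)) -> North
  R (right (90° clockwise)) -> East
  U (U-turn (180°)) -> West
  R (right (90° clockwise)) -> North
Final: North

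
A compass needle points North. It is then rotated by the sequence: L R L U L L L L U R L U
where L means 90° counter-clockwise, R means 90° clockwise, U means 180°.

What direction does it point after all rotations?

Start: North
  L (left (90° counter-clockwise)) -> West
  R (right (90° clockwise)) -> North
  L (left (90° counter-clockwise)) -> West
  U (U-turn (180°)) -> East
  L (left (90° counter-clockwise)) -> North
  L (left (90° counter-clockwise)) -> West
  L (left (90° counter-clockwise)) -> South
  L (left (90° counter-clockwise)) -> East
  U (U-turn (180°)) -> West
  R (right (90° clockwise)) -> North
  L (left (90° counter-clockwise)) -> West
  U (U-turn (180°)) -> East
Final: East

Answer: Final heading: East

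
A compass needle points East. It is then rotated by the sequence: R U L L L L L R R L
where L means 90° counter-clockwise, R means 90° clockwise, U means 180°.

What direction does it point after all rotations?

Answer: Final heading: North

Derivation:
Start: East
  R (right (90° clockwise)) -> South
  U (U-turn (180°)) -> North
  L (left (90° counter-clockwise)) -> West
  L (left (90° counter-clockwise)) -> South
  L (left (90° counter-clockwise)) -> East
  L (left (90° counter-clockwise)) -> North
  L (left (90° counter-clockwise)) -> West
  R (right (90° clockwise)) -> North
  R (right (90° clockwise)) -> East
  L (left (90° counter-clockwise)) -> North
Final: North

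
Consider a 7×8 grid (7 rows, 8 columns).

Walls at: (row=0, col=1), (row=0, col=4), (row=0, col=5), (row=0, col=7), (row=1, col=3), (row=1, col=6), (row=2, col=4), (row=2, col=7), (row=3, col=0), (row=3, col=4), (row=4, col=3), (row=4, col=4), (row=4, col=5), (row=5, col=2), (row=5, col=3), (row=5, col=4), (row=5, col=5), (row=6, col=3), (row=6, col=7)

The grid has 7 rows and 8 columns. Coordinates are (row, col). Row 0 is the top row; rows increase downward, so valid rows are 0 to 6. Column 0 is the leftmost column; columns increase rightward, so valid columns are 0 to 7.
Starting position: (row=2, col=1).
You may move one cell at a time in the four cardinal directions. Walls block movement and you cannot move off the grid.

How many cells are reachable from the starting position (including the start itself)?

Answer: Reachable cells: 21

Derivation:
BFS flood-fill from (row=2, col=1):
  Distance 0: (row=2, col=1)
  Distance 1: (row=1, col=1), (row=2, col=0), (row=2, col=2), (row=3, col=1)
  Distance 2: (row=1, col=0), (row=1, col=2), (row=2, col=3), (row=3, col=2), (row=4, col=1)
  Distance 3: (row=0, col=0), (row=0, col=2), (row=3, col=3), (row=4, col=0), (row=4, col=2), (row=5, col=1)
  Distance 4: (row=0, col=3), (row=5, col=0), (row=6, col=1)
  Distance 5: (row=6, col=0), (row=6, col=2)
Total reachable: 21 (grid has 37 open cells total)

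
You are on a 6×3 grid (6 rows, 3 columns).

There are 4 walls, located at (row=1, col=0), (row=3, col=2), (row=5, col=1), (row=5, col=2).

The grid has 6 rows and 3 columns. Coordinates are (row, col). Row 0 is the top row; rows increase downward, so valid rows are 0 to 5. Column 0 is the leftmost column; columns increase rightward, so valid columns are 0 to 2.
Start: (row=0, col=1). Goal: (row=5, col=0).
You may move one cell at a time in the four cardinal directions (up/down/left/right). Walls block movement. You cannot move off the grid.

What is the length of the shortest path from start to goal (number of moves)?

Answer: Shortest path length: 6

Derivation:
BFS from (row=0, col=1) until reaching (row=5, col=0):
  Distance 0: (row=0, col=1)
  Distance 1: (row=0, col=0), (row=0, col=2), (row=1, col=1)
  Distance 2: (row=1, col=2), (row=2, col=1)
  Distance 3: (row=2, col=0), (row=2, col=2), (row=3, col=1)
  Distance 4: (row=3, col=0), (row=4, col=1)
  Distance 5: (row=4, col=0), (row=4, col=2)
  Distance 6: (row=5, col=0)  <- goal reached here
One shortest path (6 moves): (row=0, col=1) -> (row=1, col=1) -> (row=2, col=1) -> (row=2, col=0) -> (row=3, col=0) -> (row=4, col=0) -> (row=5, col=0)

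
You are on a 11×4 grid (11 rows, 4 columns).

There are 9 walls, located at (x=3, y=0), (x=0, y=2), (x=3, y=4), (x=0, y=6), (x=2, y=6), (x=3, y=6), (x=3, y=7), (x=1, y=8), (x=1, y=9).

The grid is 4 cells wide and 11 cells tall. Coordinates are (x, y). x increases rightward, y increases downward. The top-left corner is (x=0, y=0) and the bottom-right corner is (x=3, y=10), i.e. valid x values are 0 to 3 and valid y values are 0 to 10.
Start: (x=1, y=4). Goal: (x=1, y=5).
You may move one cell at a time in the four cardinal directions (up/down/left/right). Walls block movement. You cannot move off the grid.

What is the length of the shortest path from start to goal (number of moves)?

Answer: Shortest path length: 1

Derivation:
BFS from (x=1, y=4) until reaching (x=1, y=5):
  Distance 0: (x=1, y=4)
  Distance 1: (x=1, y=3), (x=0, y=4), (x=2, y=4), (x=1, y=5)  <- goal reached here
One shortest path (1 moves): (x=1, y=4) -> (x=1, y=5)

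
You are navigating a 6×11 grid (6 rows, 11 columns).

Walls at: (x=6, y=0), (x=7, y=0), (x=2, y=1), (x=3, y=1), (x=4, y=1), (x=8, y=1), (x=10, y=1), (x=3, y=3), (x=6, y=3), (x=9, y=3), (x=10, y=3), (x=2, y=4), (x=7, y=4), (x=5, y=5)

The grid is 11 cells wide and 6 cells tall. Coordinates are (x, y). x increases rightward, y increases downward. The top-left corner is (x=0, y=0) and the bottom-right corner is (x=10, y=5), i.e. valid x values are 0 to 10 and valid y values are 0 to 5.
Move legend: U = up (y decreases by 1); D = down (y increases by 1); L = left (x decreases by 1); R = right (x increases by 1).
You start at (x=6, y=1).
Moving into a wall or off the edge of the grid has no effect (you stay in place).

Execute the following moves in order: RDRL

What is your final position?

Answer: Final position: (x=7, y=2)

Derivation:
Start: (x=6, y=1)
  R (right): (x=6, y=1) -> (x=7, y=1)
  D (down): (x=7, y=1) -> (x=7, y=2)
  R (right): (x=7, y=2) -> (x=8, y=2)
  L (left): (x=8, y=2) -> (x=7, y=2)
Final: (x=7, y=2)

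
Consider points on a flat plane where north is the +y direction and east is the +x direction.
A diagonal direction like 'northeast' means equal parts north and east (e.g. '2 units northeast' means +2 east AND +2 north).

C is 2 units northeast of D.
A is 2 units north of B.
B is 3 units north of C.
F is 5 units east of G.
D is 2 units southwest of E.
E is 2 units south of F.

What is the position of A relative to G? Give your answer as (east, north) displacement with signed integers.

Answer: A is at (east=5, north=3) relative to G.

Derivation:
Place G at the origin (east=0, north=0).
  F is 5 units east of G: delta (east=+5, north=+0); F at (east=5, north=0).
  E is 2 units south of F: delta (east=+0, north=-2); E at (east=5, north=-2).
  D is 2 units southwest of E: delta (east=-2, north=-2); D at (east=3, north=-4).
  C is 2 units northeast of D: delta (east=+2, north=+2); C at (east=5, north=-2).
  B is 3 units north of C: delta (east=+0, north=+3); B at (east=5, north=1).
  A is 2 units north of B: delta (east=+0, north=+2); A at (east=5, north=3).
Therefore A relative to G: (east=5, north=3).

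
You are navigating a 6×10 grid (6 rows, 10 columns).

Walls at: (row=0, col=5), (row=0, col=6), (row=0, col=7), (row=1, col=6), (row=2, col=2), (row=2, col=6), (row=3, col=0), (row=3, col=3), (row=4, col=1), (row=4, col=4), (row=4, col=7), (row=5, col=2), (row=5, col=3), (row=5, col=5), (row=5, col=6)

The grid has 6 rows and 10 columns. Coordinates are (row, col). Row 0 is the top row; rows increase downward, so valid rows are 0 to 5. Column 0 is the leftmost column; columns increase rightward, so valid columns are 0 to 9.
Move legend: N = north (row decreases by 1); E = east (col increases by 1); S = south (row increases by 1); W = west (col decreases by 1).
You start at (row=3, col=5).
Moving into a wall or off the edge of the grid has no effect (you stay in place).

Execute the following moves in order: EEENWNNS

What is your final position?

Start: (row=3, col=5)
  E (east): (row=3, col=5) -> (row=3, col=6)
  E (east): (row=3, col=6) -> (row=3, col=7)
  E (east): (row=3, col=7) -> (row=3, col=8)
  N (north): (row=3, col=8) -> (row=2, col=8)
  W (west): (row=2, col=8) -> (row=2, col=7)
  N (north): (row=2, col=7) -> (row=1, col=7)
  N (north): blocked, stay at (row=1, col=7)
  S (south): (row=1, col=7) -> (row=2, col=7)
Final: (row=2, col=7)

Answer: Final position: (row=2, col=7)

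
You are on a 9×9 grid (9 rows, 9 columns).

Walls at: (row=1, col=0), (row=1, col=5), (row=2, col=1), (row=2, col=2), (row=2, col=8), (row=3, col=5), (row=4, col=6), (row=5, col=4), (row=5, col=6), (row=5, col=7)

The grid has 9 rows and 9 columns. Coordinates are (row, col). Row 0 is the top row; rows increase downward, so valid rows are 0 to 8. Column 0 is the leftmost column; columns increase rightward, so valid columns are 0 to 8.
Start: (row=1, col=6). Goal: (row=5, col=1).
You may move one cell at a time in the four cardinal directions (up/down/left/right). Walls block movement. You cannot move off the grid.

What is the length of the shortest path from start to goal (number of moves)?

Answer: Shortest path length: 9

Derivation:
BFS from (row=1, col=6) until reaching (row=5, col=1):
  Distance 0: (row=1, col=6)
  Distance 1: (row=0, col=6), (row=1, col=7), (row=2, col=6)
  Distance 2: (row=0, col=5), (row=0, col=7), (row=1, col=8), (row=2, col=5), (row=2, col=7), (row=3, col=6)
  Distance 3: (row=0, col=4), (row=0, col=8), (row=2, col=4), (row=3, col=7)
  Distance 4: (row=0, col=3), (row=1, col=4), (row=2, col=3), (row=3, col=4), (row=3, col=8), (row=4, col=7)
  Distance 5: (row=0, col=2), (row=1, col=3), (row=3, col=3), (row=4, col=4), (row=4, col=8)
  Distance 6: (row=0, col=1), (row=1, col=2), (row=3, col=2), (row=4, col=3), (row=4, col=5), (row=5, col=8)
  Distance 7: (row=0, col=0), (row=1, col=1), (row=3, col=1), (row=4, col=2), (row=5, col=3), (row=5, col=5), (row=6, col=8)
  Distance 8: (row=3, col=0), (row=4, col=1), (row=5, col=2), (row=6, col=3), (row=6, col=5), (row=6, col=7), (row=7, col=8)
  Distance 9: (row=2, col=0), (row=4, col=0), (row=5, col=1), (row=6, col=2), (row=6, col=4), (row=6, col=6), (row=7, col=3), (row=7, col=5), (row=7, col=7), (row=8, col=8)  <- goal reached here
One shortest path (9 moves): (row=1, col=6) -> (row=2, col=6) -> (row=2, col=5) -> (row=2, col=4) -> (row=2, col=3) -> (row=3, col=3) -> (row=3, col=2) -> (row=3, col=1) -> (row=4, col=1) -> (row=5, col=1)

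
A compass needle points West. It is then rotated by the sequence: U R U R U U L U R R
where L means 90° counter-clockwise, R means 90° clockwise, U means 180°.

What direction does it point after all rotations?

Start: West
  U (U-turn (180°)) -> East
  R (right (90° clockwise)) -> South
  U (U-turn (180°)) -> North
  R (right (90° clockwise)) -> East
  U (U-turn (180°)) -> West
  U (U-turn (180°)) -> East
  L (left (90° counter-clockwise)) -> North
  U (U-turn (180°)) -> South
  R (right (90° clockwise)) -> West
  R (right (90° clockwise)) -> North
Final: North

Answer: Final heading: North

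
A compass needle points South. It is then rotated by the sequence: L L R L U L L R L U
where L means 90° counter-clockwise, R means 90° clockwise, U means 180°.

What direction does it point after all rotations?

Start: South
  L (left (90° counter-clockwise)) -> East
  L (left (90° counter-clockwise)) -> North
  R (right (90° clockwise)) -> East
  L (left (90° counter-clockwise)) -> North
  U (U-turn (180°)) -> South
  L (left (90° counter-clockwise)) -> East
  L (left (90° counter-clockwise)) -> North
  R (right (90° clockwise)) -> East
  L (left (90° counter-clockwise)) -> North
  U (U-turn (180°)) -> South
Final: South

Answer: Final heading: South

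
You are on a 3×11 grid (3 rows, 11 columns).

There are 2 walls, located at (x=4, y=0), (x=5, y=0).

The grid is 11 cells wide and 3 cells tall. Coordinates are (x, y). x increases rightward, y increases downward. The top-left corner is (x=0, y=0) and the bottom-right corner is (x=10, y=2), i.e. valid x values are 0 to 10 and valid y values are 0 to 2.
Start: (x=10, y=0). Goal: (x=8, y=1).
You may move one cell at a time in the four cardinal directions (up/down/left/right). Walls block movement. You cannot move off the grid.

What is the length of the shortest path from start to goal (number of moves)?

Answer: Shortest path length: 3

Derivation:
BFS from (x=10, y=0) until reaching (x=8, y=1):
  Distance 0: (x=10, y=0)
  Distance 1: (x=9, y=0), (x=10, y=1)
  Distance 2: (x=8, y=0), (x=9, y=1), (x=10, y=2)
  Distance 3: (x=7, y=0), (x=8, y=1), (x=9, y=2)  <- goal reached here
One shortest path (3 moves): (x=10, y=0) -> (x=9, y=0) -> (x=8, y=0) -> (x=8, y=1)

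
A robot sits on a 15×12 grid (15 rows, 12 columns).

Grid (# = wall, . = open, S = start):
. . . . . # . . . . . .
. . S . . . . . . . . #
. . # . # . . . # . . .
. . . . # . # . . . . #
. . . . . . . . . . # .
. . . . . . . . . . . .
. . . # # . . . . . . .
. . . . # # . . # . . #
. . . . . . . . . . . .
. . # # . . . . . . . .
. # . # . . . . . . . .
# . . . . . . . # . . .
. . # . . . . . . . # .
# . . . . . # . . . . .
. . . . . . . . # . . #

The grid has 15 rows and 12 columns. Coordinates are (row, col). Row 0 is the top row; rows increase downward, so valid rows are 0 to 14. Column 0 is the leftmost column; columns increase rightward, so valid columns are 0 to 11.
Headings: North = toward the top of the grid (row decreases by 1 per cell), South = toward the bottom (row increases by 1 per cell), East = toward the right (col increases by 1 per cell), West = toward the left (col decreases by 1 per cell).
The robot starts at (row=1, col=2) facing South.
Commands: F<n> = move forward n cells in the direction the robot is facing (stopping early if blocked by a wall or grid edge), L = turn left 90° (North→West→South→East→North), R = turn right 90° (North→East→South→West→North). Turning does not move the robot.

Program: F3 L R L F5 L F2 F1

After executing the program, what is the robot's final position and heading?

Start: (row=1, col=2), facing South
  F3: move forward 0/3 (blocked), now at (row=1, col=2)
  L: turn left, now facing East
  R: turn right, now facing South
  L: turn left, now facing East
  F5: move forward 5, now at (row=1, col=7)
  L: turn left, now facing North
  F2: move forward 1/2 (blocked), now at (row=0, col=7)
  F1: move forward 0/1 (blocked), now at (row=0, col=7)
Final: (row=0, col=7), facing North

Answer: Final position: (row=0, col=7), facing North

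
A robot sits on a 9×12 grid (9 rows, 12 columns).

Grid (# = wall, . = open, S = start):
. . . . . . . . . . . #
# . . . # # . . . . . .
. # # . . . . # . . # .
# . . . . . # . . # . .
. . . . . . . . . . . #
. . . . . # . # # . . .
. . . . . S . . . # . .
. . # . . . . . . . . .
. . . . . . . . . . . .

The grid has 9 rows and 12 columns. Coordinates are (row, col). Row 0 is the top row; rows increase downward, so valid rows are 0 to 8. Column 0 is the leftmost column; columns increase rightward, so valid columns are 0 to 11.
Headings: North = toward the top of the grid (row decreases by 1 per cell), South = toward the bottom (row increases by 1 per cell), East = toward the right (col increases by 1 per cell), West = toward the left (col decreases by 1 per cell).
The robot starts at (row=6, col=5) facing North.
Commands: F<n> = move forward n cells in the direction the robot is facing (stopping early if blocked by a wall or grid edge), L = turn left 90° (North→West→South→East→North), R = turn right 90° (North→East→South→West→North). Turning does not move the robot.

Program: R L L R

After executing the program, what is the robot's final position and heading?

Start: (row=6, col=5), facing North
  R: turn right, now facing East
  L: turn left, now facing North
  L: turn left, now facing West
  R: turn right, now facing North
Final: (row=6, col=5), facing North

Answer: Final position: (row=6, col=5), facing North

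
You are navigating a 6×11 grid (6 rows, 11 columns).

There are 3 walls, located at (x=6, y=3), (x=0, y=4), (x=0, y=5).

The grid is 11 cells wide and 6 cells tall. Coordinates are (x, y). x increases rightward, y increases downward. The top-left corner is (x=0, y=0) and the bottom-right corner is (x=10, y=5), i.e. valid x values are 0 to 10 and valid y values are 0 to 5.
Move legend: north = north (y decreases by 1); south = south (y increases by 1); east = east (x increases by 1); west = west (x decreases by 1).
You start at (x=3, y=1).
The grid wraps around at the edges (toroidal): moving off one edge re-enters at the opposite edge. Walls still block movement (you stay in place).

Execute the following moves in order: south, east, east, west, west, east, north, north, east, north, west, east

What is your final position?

Start: (x=3, y=1)
  south (south): (x=3, y=1) -> (x=3, y=2)
  east (east): (x=3, y=2) -> (x=4, y=2)
  east (east): (x=4, y=2) -> (x=5, y=2)
  west (west): (x=5, y=2) -> (x=4, y=2)
  west (west): (x=4, y=2) -> (x=3, y=2)
  east (east): (x=3, y=2) -> (x=4, y=2)
  north (north): (x=4, y=2) -> (x=4, y=1)
  north (north): (x=4, y=1) -> (x=4, y=0)
  east (east): (x=4, y=0) -> (x=5, y=0)
  north (north): (x=5, y=0) -> (x=5, y=5)
  west (west): (x=5, y=5) -> (x=4, y=5)
  east (east): (x=4, y=5) -> (x=5, y=5)
Final: (x=5, y=5)

Answer: Final position: (x=5, y=5)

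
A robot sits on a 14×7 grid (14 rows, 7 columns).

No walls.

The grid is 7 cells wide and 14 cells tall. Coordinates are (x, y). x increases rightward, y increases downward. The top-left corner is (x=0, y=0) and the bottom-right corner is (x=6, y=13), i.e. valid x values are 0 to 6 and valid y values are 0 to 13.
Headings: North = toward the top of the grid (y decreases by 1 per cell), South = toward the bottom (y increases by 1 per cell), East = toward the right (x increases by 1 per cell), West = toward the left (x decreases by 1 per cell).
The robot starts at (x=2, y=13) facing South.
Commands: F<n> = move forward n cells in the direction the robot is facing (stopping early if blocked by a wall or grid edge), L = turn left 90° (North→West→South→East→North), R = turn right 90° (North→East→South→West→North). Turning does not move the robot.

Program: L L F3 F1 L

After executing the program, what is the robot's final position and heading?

Start: (x=2, y=13), facing South
  L: turn left, now facing East
  L: turn left, now facing North
  F3: move forward 3, now at (x=2, y=10)
  F1: move forward 1, now at (x=2, y=9)
  L: turn left, now facing West
Final: (x=2, y=9), facing West

Answer: Final position: (x=2, y=9), facing West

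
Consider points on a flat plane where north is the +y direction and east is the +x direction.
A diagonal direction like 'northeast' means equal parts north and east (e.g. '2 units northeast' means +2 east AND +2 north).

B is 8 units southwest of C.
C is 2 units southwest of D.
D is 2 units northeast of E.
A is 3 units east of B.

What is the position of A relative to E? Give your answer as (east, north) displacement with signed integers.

Answer: A is at (east=-5, north=-8) relative to E.

Derivation:
Place E at the origin (east=0, north=0).
  D is 2 units northeast of E: delta (east=+2, north=+2); D at (east=2, north=2).
  C is 2 units southwest of D: delta (east=-2, north=-2); C at (east=0, north=0).
  B is 8 units southwest of C: delta (east=-8, north=-8); B at (east=-8, north=-8).
  A is 3 units east of B: delta (east=+3, north=+0); A at (east=-5, north=-8).
Therefore A relative to E: (east=-5, north=-8).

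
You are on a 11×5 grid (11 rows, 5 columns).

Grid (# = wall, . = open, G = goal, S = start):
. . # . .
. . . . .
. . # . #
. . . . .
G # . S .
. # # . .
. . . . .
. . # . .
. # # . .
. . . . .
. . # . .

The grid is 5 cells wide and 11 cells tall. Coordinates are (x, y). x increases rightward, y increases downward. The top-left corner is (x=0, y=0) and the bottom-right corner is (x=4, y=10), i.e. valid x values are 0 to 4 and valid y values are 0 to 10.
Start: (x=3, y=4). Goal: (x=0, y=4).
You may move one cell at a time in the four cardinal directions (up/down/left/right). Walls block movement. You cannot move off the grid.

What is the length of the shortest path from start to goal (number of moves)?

BFS from (x=3, y=4) until reaching (x=0, y=4):
  Distance 0: (x=3, y=4)
  Distance 1: (x=3, y=3), (x=2, y=4), (x=4, y=4), (x=3, y=5)
  Distance 2: (x=3, y=2), (x=2, y=3), (x=4, y=3), (x=4, y=5), (x=3, y=6)
  Distance 3: (x=3, y=1), (x=1, y=3), (x=2, y=6), (x=4, y=6), (x=3, y=7)
  Distance 4: (x=3, y=0), (x=2, y=1), (x=4, y=1), (x=1, y=2), (x=0, y=3), (x=1, y=6), (x=4, y=7), (x=3, y=8)
  Distance 5: (x=4, y=0), (x=1, y=1), (x=0, y=2), (x=0, y=4), (x=0, y=6), (x=1, y=7), (x=4, y=8), (x=3, y=9)  <- goal reached here
One shortest path (5 moves): (x=3, y=4) -> (x=2, y=4) -> (x=2, y=3) -> (x=1, y=3) -> (x=0, y=3) -> (x=0, y=4)

Answer: Shortest path length: 5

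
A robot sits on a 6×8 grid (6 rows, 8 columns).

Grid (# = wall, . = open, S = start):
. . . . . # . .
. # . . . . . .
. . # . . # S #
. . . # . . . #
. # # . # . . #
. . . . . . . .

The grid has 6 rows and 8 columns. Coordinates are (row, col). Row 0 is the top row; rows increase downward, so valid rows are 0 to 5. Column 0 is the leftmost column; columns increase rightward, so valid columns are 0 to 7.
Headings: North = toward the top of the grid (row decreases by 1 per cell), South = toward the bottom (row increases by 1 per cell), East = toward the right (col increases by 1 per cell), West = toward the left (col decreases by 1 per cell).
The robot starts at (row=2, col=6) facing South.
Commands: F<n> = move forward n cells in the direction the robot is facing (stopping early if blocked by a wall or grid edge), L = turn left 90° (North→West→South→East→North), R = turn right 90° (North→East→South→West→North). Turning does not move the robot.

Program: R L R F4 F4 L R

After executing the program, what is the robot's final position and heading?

Answer: Final position: (row=2, col=6), facing West

Derivation:
Start: (row=2, col=6), facing South
  R: turn right, now facing West
  L: turn left, now facing South
  R: turn right, now facing West
  F4: move forward 0/4 (blocked), now at (row=2, col=6)
  F4: move forward 0/4 (blocked), now at (row=2, col=6)
  L: turn left, now facing South
  R: turn right, now facing West
Final: (row=2, col=6), facing West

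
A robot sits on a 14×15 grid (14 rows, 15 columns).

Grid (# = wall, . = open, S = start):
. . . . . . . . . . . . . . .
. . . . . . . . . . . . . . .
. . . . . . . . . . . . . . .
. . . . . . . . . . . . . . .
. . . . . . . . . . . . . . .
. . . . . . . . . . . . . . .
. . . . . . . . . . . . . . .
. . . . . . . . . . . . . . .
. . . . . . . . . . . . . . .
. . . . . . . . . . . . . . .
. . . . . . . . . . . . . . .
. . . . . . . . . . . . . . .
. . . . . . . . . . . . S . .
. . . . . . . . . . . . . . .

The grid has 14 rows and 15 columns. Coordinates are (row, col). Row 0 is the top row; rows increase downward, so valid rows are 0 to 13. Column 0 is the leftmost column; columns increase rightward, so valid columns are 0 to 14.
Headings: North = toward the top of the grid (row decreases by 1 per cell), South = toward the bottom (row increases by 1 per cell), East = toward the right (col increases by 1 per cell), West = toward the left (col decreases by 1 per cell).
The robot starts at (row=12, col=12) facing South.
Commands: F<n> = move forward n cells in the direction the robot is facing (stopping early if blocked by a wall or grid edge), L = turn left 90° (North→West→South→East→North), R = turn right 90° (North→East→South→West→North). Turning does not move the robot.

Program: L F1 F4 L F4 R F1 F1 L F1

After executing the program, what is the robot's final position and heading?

Answer: Final position: (row=7, col=14), facing North

Derivation:
Start: (row=12, col=12), facing South
  L: turn left, now facing East
  F1: move forward 1, now at (row=12, col=13)
  F4: move forward 1/4 (blocked), now at (row=12, col=14)
  L: turn left, now facing North
  F4: move forward 4, now at (row=8, col=14)
  R: turn right, now facing East
  F1: move forward 0/1 (blocked), now at (row=8, col=14)
  F1: move forward 0/1 (blocked), now at (row=8, col=14)
  L: turn left, now facing North
  F1: move forward 1, now at (row=7, col=14)
Final: (row=7, col=14), facing North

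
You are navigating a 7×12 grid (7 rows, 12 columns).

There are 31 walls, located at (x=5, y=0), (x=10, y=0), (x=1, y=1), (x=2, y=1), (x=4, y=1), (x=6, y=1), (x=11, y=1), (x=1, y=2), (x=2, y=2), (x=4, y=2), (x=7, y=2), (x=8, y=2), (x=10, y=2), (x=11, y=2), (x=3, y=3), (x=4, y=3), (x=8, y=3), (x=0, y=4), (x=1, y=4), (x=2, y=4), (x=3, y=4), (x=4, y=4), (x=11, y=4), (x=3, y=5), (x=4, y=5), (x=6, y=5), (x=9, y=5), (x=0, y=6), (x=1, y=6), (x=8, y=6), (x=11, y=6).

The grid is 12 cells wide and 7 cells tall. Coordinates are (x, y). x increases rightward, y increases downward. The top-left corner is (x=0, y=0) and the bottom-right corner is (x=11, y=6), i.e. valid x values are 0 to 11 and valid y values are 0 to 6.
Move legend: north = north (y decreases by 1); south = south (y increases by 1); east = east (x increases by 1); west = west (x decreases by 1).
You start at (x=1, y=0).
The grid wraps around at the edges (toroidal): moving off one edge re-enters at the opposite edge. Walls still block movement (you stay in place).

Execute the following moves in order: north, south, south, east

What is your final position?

Answer: Final position: (x=2, y=0)

Derivation:
Start: (x=1, y=0)
  north (north): blocked, stay at (x=1, y=0)
  south (south): blocked, stay at (x=1, y=0)
  south (south): blocked, stay at (x=1, y=0)
  east (east): (x=1, y=0) -> (x=2, y=0)
Final: (x=2, y=0)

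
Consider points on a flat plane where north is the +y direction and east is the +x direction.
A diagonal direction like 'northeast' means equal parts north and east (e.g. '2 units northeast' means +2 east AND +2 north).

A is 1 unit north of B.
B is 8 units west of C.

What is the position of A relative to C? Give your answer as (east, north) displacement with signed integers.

Answer: A is at (east=-8, north=1) relative to C.

Derivation:
Place C at the origin (east=0, north=0).
  B is 8 units west of C: delta (east=-8, north=+0); B at (east=-8, north=0).
  A is 1 unit north of B: delta (east=+0, north=+1); A at (east=-8, north=1).
Therefore A relative to C: (east=-8, north=1).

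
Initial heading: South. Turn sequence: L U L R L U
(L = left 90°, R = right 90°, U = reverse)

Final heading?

Answer: Final heading: North

Derivation:
Start: South
  L (left (90° counter-clockwise)) -> East
  U (U-turn (180°)) -> West
  L (left (90° counter-clockwise)) -> South
  R (right (90° clockwise)) -> West
  L (left (90° counter-clockwise)) -> South
  U (U-turn (180°)) -> North
Final: North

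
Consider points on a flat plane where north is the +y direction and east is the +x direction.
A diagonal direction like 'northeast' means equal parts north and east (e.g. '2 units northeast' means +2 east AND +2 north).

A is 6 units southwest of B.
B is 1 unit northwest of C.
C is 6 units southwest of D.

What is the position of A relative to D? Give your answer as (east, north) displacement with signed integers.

Place D at the origin (east=0, north=0).
  C is 6 units southwest of D: delta (east=-6, north=-6); C at (east=-6, north=-6).
  B is 1 unit northwest of C: delta (east=-1, north=+1); B at (east=-7, north=-5).
  A is 6 units southwest of B: delta (east=-6, north=-6); A at (east=-13, north=-11).
Therefore A relative to D: (east=-13, north=-11).

Answer: A is at (east=-13, north=-11) relative to D.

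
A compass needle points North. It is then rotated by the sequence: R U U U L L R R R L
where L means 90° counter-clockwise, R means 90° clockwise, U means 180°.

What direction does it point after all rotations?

Start: North
  R (right (90° clockwise)) -> East
  U (U-turn (180°)) -> West
  U (U-turn (180°)) -> East
  U (U-turn (180°)) -> West
  L (left (90° counter-clockwise)) -> South
  L (left (90° counter-clockwise)) -> East
  R (right (90° clockwise)) -> South
  R (right (90° clockwise)) -> West
  R (right (90° clockwise)) -> North
  L (left (90° counter-clockwise)) -> West
Final: West

Answer: Final heading: West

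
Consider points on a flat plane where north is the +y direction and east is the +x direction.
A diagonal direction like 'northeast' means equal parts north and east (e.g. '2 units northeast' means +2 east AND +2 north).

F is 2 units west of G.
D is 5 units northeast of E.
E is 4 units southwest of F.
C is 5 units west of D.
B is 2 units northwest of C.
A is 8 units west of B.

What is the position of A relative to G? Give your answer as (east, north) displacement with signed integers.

Answer: A is at (east=-16, north=3) relative to G.

Derivation:
Place G at the origin (east=0, north=0).
  F is 2 units west of G: delta (east=-2, north=+0); F at (east=-2, north=0).
  E is 4 units southwest of F: delta (east=-4, north=-4); E at (east=-6, north=-4).
  D is 5 units northeast of E: delta (east=+5, north=+5); D at (east=-1, north=1).
  C is 5 units west of D: delta (east=-5, north=+0); C at (east=-6, north=1).
  B is 2 units northwest of C: delta (east=-2, north=+2); B at (east=-8, north=3).
  A is 8 units west of B: delta (east=-8, north=+0); A at (east=-16, north=3).
Therefore A relative to G: (east=-16, north=3).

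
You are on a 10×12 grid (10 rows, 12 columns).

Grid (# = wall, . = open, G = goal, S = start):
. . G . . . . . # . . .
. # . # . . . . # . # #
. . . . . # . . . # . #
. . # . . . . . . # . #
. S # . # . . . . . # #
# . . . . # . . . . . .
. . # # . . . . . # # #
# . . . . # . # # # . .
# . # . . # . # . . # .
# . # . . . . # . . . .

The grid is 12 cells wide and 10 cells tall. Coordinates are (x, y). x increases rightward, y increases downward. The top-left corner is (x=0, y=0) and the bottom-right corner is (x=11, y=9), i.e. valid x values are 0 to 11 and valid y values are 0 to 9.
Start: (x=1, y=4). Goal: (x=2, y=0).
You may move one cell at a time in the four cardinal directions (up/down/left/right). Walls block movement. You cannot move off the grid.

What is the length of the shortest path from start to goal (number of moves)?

BFS from (x=1, y=4) until reaching (x=2, y=0):
  Distance 0: (x=1, y=4)
  Distance 1: (x=1, y=3), (x=0, y=4), (x=1, y=5)
  Distance 2: (x=1, y=2), (x=0, y=3), (x=2, y=5), (x=1, y=6)
  Distance 3: (x=0, y=2), (x=2, y=2), (x=3, y=5), (x=0, y=6), (x=1, y=7)
  Distance 4: (x=0, y=1), (x=2, y=1), (x=3, y=2), (x=3, y=4), (x=4, y=5), (x=2, y=7), (x=1, y=8)
  Distance 5: (x=0, y=0), (x=2, y=0), (x=4, y=2), (x=3, y=3), (x=4, y=6), (x=3, y=7), (x=1, y=9)  <- goal reached here
One shortest path (5 moves): (x=1, y=4) -> (x=1, y=3) -> (x=1, y=2) -> (x=2, y=2) -> (x=2, y=1) -> (x=2, y=0)

Answer: Shortest path length: 5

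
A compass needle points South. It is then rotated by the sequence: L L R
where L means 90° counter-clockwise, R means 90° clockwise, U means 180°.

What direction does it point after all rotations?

Start: South
  L (left (90° counter-clockwise)) -> East
  L (left (90° counter-clockwise)) -> North
  R (right (90° clockwise)) -> East
Final: East

Answer: Final heading: East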